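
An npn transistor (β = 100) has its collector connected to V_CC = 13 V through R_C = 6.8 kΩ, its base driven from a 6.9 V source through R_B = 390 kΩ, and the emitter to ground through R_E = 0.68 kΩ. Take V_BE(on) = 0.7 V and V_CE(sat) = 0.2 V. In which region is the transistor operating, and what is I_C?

active; I_C ≈ 1.4 mA

Assume active. Base-emitter loop: I_B = (V_BB − V_BE)/(R_B + (β+1)R_E) = (6.9 − 0.7)/(390 + 101×0.68) = 0.0135 mA.
I_C = β·I_B = 100×0.0135 = 1.35 mA.
V_CE = V_CC − I_C·R_C − I_E·R_E = 13 − 1.35×6.8 − 1.37×0.68 = 2.88 V > V_CE(sat), so the active-region assumption holds.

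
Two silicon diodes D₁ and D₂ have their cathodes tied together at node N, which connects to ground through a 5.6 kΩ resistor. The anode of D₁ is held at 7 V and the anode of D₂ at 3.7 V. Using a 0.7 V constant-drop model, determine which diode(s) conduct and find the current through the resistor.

Assume both conduct. Then node N would need to be at both 7−0.7 = 6.3 V and 3.7−0.7 = 3 V, which is impossible.
Assume only D₁ conducts: V_N = 7 − 0.7 = 6.3 V, so I_R = 6.3/5.6 = 1.12 mA.
Check D₂: its anode-to-cathode voltage is 3.7 − 6.3 = -2.6 V < 0.7 V, so it is off. The assumption is consistent.

Only D₁ conducts; I_R ≈ 1.1 mA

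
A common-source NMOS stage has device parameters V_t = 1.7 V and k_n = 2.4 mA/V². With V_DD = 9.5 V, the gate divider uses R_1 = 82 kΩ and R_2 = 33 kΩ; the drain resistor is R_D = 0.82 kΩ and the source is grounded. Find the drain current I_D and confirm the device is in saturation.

I_D ≈ 1.3 mA

V_G = V_DD·R_2/(R_1+R_2) = 9.5×33/115 = 2.73 V. With the source grounded, V_GS = V_G = 2.73 V.
Assume saturation: I_D = (k_n/2)(V_GS − V_t)² = (2.4/2)×(2.73 − 1.7)² = 1.2×1.03² = 1.26 mA.
V_DS = V_DD − I_D·R_D = 9.5 − 1.26×0.82 = 8.46 V.
Saturation requires V_DS ≥ V_GS − V_t = 1.03 V; 8.46 ≥ 1.03 ✓.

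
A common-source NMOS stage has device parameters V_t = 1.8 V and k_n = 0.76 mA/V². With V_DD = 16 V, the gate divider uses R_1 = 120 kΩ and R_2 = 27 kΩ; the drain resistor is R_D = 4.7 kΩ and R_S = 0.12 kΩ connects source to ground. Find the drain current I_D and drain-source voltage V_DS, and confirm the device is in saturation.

V_G = V_DD·R_2/(R_1+R_2) = 16×27/147 = 2.94 V.
Assume saturation: I_D = (k_n/2)(V_GS − V_t)² with V_GS = V_G − I_D·R_S = 2.94 − 0.12·I_D.
Substituting gives 0.00547·I_D² − 1.1·I_D + 0.493 = 0, with roots I_D = 0.447 or 201 mA.
The root I_D = 201 mA gives V_GS = -21.2 V ≤ V_t, so take I_D = 0.447 mA.
Then V_GS = 2.89 V and V_DS = V_DD − I_D(R_D+R_S) = 16 − 0.447×4.82 = 13.8 V.
Saturation requires V_DS ≥ V_GS − V_t = 1.09 V; 13.8 ≥ 1.09 ✓.

I_D ≈ 0.45 mA, V_DS ≈ 14 V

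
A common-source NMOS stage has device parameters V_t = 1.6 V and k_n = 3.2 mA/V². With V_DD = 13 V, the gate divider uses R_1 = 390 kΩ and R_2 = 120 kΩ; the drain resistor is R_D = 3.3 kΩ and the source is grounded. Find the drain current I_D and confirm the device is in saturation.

I_D ≈ 3.4 mA

V_G = V_DD·R_2/(R_1+R_2) = 13×120/510 = 3.06 V. With the source grounded, V_GS = V_G = 3.06 V.
Assume saturation: I_D = (k_n/2)(V_GS − V_t)² = (3.2/2)×(3.06 − 1.6)² = 1.6×1.46² = 3.41 mA.
V_DS = V_DD − I_D·R_D = 13 − 3.41×3.3 = 1.76 V.
Saturation requires V_DS ≥ V_GS − V_t = 1.46 V; 1.76 ≥ 1.46 ✓.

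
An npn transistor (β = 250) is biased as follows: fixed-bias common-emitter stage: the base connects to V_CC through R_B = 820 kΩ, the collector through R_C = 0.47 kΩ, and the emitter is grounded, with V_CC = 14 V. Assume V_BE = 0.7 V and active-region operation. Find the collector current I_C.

I_C ≈ 4.1 mA

Base loop: V_CC = I_B·R_B + V_BE, so I_B = (14 − 0.7)/820 kΩ = 0.0162 mA.
In the active region I_C = β·I_B = 250 × 0.0162 = 4.05 mA.
Collector loop: V_CE = V_CC − I_C·R_C = 14 − 4.05×0.47 = 12.1 V.
Since V_CE = 12.1 V > V_CE(sat) ≈ 0.2 V, the transistor is in the active region as assumed.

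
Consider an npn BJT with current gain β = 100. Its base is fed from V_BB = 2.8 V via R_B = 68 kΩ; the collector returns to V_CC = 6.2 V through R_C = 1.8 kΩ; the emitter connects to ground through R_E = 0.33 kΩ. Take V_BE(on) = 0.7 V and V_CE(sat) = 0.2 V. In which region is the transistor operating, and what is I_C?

Assume active. Base-emitter loop: I_B = (V_BB − V_BE)/(R_B + (β+1)R_E) = (2.8 − 0.7)/(68 + 101×0.33) = 0.0207 mA.
I_C = β·I_B = 100×0.0207 = 2.07 mA.
V_CE = V_CC − I_C·R_C − I_E·R_E = 6.2 − 2.07×1.8 − 2.09×0.33 = 1.78 V > V_CE(sat), so the active-region assumption holds.

active; I_C ≈ 2.1 mA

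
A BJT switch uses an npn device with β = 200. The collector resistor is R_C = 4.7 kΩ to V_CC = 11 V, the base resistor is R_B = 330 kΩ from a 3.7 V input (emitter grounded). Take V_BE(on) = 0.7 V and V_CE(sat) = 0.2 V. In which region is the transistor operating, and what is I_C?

Assume active. Base-emitter loop: I_B = (V_BB − V_BE)/R_B = (3.7 − 0.7)/330 = 0.00909 mA.
I_C = β·I_B = 200×0.00909 = 1.82 mA.
V_CE = V_CC − I_C·R_C = 11 − 1.82×4.7 = 2.45 V > V_CE(sat), so the active-region assumption holds.

active; I_C ≈ 1.8 mA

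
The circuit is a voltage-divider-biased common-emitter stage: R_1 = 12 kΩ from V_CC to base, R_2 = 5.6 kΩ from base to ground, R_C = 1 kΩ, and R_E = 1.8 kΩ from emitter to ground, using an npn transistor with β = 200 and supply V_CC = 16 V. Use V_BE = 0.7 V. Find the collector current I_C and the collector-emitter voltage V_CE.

I_C ≈ 2.4 mA, V_CE ≈ 9.3 V

Thevenize the base divider: V_Th = V_CC·R_2/(R_1+R_2) = 16×5.6/17.6 = 5.09 V, R_Th = R_1‖R_2 = 3.82 kΩ.
Base-emitter loop: V_Th = I_B·R_Th + V_BE + (β+1)I_B·R_E, so I_B = (5.09 − 0.7) / (3.82 + 201×1.8) = 0.012 mA.
I_C = β·I_B = 200×0.012 = 2.4 mA, and I_E = (β+1)I_B = 2.41 mA.
V_CE = V_CC − I_C·R_C − I_E·R_E = 16 − 2.4×1 − 2.41×1.8 = 9.25 V.
V_CE = 9.25 V > 0.2 V confirms active-region operation.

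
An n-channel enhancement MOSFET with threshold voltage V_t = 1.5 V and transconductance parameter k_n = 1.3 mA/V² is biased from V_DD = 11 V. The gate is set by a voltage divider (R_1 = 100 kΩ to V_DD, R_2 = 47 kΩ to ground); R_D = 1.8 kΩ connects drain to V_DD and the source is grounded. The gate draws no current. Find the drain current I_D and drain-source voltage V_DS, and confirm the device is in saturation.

I_D ≈ 2.6 mA, V_DS ≈ 6.2 V

V_G = V_DD·R_2/(R_1+R_2) = 11×47/147 = 3.52 V. With the source grounded, V_GS = V_G = 3.52 V.
Assume saturation: I_D = (k_n/2)(V_GS − V_t)² = (1.3/2)×(3.52 − 1.5)² = 0.65×2.02² = 2.64 mA.
V_DS = V_DD − I_D·R_D = 11 − 2.64×1.8 = 6.24 V.
Saturation requires V_DS ≥ V_GS − V_t = 2.02 V; 6.24 ≥ 2.02 ✓.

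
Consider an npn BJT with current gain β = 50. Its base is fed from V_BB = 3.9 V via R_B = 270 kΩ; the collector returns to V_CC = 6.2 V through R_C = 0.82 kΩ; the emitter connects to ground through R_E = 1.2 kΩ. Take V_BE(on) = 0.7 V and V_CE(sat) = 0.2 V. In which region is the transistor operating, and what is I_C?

Assume active. Base-emitter loop: I_B = (V_BB − V_BE)/(R_B + (β+1)R_E) = (3.9 − 0.7)/(270 + 51×1.2) = 0.00966 mA.
I_C = β·I_B = 50×0.00966 = 0.483 mA.
V_CE = V_CC − I_C·R_C − I_E·R_E = 6.2 − 0.483×0.82 − 0.493×1.2 = 5.21 V > V_CE(sat), so the active-region assumption holds.

active; I_C ≈ 0.48 mA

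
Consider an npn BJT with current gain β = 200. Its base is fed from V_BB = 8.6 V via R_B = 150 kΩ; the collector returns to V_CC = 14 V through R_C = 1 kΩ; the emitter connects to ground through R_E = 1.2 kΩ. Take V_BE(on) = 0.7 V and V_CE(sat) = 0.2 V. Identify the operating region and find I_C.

Assume active. Base-emitter loop: I_B = (V_BB − V_BE)/(R_B + (β+1)R_E) = (8.6 − 0.7)/(150 + 201×1.2) = 0.0202 mA.
I_C = β·I_B = 200×0.0202 = 4.04 mA.
V_CE = V_CC − I_C·R_C − I_E·R_E = 14 − 4.04×1 − 4.06×1.2 = 5.09 V > V_CE(sat), so the active-region assumption holds.

active; I_C ≈ 4 mA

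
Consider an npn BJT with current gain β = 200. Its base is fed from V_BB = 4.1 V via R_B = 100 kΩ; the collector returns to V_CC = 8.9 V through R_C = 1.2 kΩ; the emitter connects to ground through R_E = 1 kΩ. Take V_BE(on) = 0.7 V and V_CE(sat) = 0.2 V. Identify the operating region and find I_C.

Assume active. Base-emitter loop: I_B = (V_BB − V_BE)/(R_B + (β+1)R_E) = (4.1 − 0.7)/(100 + 201×1) = 0.0113 mA.
I_C = β·I_B = 200×0.0113 = 2.26 mA.
V_CE = V_CC − I_C·R_C − I_E·R_E = 8.9 − 2.26×1.2 − 2.27×1 = 3.92 V > V_CE(sat), so the active-region assumption holds.

active; I_C ≈ 2.3 mA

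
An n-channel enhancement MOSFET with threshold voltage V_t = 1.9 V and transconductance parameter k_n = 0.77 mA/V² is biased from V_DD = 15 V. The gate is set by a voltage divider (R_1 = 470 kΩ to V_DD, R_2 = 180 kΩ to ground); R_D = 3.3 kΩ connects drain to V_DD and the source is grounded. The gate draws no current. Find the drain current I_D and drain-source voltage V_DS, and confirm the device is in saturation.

V_G = V_DD·R_2/(R_1+R_2) = 15×180/650 = 4.15 V. With the source grounded, V_GS = V_G = 4.15 V.
Assume saturation: I_D = (k_n/2)(V_GS − V_t)² = (0.77/2)×(4.15 − 1.9)² = 0.385×2.25² = 1.96 mA.
V_DS = V_DD − I_D·R_D = 15 − 1.96×3.3 = 8.55 V.
Saturation requires V_DS ≥ V_GS − V_t = 2.25 V; 8.55 ≥ 2.25 ✓.

I_D ≈ 2 mA, V_DS ≈ 8.5 V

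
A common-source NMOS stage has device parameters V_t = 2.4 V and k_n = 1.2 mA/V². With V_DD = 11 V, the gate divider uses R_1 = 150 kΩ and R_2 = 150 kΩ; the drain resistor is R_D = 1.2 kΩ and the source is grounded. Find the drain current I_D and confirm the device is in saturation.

I_D ≈ 5.8 mA

V_G = V_DD·R_2/(R_1+R_2) = 11×150/300 = 5.5 V. With the source grounded, V_GS = V_G = 5.5 V.
Assume saturation: I_D = (k_n/2)(V_GS − V_t)² = (1.2/2)×(5.5 − 2.4)² = 0.6×3.1² = 5.77 mA.
V_DS = V_DD − I_D·R_D = 11 − 5.77×1.2 = 4.08 V.
Saturation requires V_DS ≥ V_GS − V_t = 3.1 V; 4.08 ≥ 3.1 ✓.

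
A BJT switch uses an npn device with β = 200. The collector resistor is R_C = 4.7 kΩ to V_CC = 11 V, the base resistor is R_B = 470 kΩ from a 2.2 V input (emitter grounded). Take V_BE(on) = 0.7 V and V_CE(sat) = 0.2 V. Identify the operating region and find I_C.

Assume active. Base-emitter loop: I_B = (V_BB − V_BE)/R_B = (2.2 − 0.7)/470 = 0.00319 mA.
I_C = β·I_B = 200×0.00319 = 0.638 mA.
V_CE = V_CC − I_C·R_C = 11 − 0.638×4.7 = 8 V > V_CE(sat), so the active-region assumption holds.

active; I_C ≈ 0.64 mA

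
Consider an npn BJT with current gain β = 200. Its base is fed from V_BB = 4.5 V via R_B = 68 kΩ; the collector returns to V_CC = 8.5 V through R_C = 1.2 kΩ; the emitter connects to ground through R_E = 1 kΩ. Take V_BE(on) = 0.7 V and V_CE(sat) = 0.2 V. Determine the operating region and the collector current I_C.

active; I_C ≈ 2.8 mA

Assume active. Base-emitter loop: I_B = (V_BB − V_BE)/(R_B + (β+1)R_E) = (4.5 − 0.7)/(68 + 201×1) = 0.0141 mA.
I_C = β·I_B = 200×0.0141 = 2.83 mA.
V_CE = V_CC − I_C·R_C − I_E·R_E = 8.5 − 2.83×1.2 − 2.84×1 = 2.27 V > V_CE(sat), so the active-region assumption holds.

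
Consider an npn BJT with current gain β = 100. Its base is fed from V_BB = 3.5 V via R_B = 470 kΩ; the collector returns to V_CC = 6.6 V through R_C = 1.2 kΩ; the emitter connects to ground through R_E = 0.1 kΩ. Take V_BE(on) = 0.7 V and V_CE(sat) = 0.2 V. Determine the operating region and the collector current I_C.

active; I_C ≈ 0.58 mA

Assume active. Base-emitter loop: I_B = (V_BB − V_BE)/(R_B + (β+1)R_E) = (3.5 − 0.7)/(470 + 101×0.1) = 0.00583 mA.
I_C = β·I_B = 100×0.00583 = 0.583 mA.
V_CE = V_CC − I_C·R_C − I_E·R_E = 6.6 − 0.583×1.2 − 0.589×0.1 = 5.84 V > V_CE(sat), so the active-region assumption holds.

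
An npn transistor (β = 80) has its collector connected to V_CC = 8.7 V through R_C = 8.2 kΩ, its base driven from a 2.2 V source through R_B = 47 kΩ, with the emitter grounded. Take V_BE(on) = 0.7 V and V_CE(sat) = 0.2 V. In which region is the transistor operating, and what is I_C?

Assume active: I_B = (2.2 − 0.7)/47 = 0.0319 mA, giving I_C = β·I_B = 2.55 mA.
But then V_CE = 8.7 − 2.55×8.2 = -12.2 V < V_CE(sat) = 0.2 V — impossible in the active region.
So the transistor is saturated. With V_CE = 0.2 V, I_C = (V_CC − 0.2)/R_C = 8.5/8.2 = 1.04 mA.
Check: β·I_B = 2.55 mA > I_C = 1.04 mA, confirming saturation.

saturation; I_C ≈ 1 mA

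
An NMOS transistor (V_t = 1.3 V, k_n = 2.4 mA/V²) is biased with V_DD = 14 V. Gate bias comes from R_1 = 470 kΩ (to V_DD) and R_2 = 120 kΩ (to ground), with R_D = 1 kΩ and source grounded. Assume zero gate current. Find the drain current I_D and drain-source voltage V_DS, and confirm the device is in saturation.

V_G = V_DD·R_2/(R_1+R_2) = 14×120/590 = 2.85 V. With the source grounded, V_GS = V_G = 2.85 V.
Assume saturation: I_D = (k_n/2)(V_GS − V_t)² = (2.4/2)×(2.85 − 1.3)² = 1.2×1.55² = 2.87 mA.
V_DS = V_DD − I_D·R_D = 14 − 2.87×1 = 11.1 V.
Saturation requires V_DS ≥ V_GS − V_t = 1.55 V; 11.1 ≥ 1.55 ✓.

I_D ≈ 2.9 mA, V_DS ≈ 11 V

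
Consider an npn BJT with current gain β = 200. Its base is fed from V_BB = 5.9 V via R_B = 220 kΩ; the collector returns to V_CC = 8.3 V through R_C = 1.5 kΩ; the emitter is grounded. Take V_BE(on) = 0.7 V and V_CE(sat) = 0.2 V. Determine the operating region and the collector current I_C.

active; I_C ≈ 4.7 mA

Assume active. Base-emitter loop: I_B = (V_BB − V_BE)/R_B = (5.9 − 0.7)/220 = 0.0236 mA.
I_C = β·I_B = 200×0.0236 = 4.73 mA.
V_CE = V_CC − I_C·R_C = 8.3 − 4.73×1.5 = 1.21 V > V_CE(sat), so the active-region assumption holds.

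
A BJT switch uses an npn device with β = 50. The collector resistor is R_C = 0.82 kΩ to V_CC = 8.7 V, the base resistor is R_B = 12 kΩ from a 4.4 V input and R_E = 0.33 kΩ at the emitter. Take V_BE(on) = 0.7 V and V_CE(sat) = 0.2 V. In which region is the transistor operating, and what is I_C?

active; I_C ≈ 6.4 mA

Assume active. Base-emitter loop: I_B = (V_BB − V_BE)/(R_B + (β+1)R_E) = (4.4 − 0.7)/(12 + 51×0.33) = 0.128 mA.
I_C = β·I_B = 50×0.128 = 6.42 mA.
V_CE = V_CC − I_C·R_C − I_E·R_E = 8.7 − 6.42×0.82 − 6.55×0.33 = 1.28 V > V_CE(sat), so the active-region assumption holds.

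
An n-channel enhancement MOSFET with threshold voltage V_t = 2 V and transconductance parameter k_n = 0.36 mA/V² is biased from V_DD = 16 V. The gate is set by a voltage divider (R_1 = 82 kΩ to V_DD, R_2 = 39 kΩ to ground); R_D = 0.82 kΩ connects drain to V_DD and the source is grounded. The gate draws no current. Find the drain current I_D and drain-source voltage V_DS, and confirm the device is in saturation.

V_G = V_DD·R_2/(R_1+R_2) = 16×39/121 = 5.16 V. With the source grounded, V_GS = V_G = 5.16 V.
Assume saturation: I_D = (k_n/2)(V_GS − V_t)² = (0.36/2)×(5.16 − 2)² = 0.18×3.16² = 1.79 mA.
V_DS = V_DD − I_D·R_D = 16 − 1.79×0.82 = 14.5 V.
Saturation requires V_DS ≥ V_GS − V_t = 3.16 V; 14.5 ≥ 3.16 ✓.

I_D ≈ 1.8 mA, V_DS ≈ 15 V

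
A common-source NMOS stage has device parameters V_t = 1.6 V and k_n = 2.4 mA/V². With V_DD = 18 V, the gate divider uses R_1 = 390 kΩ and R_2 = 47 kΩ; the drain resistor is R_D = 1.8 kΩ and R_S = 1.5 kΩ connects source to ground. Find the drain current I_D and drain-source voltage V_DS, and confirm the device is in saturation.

I_D ≈ 0.067 mA, V_DS ≈ 18 V

V_G = V_DD·R_2/(R_1+R_2) = 18×47/437 = 1.94 V.
Assume saturation: I_D = (k_n/2)(V_GS − V_t)² with V_GS = V_G − I_D·R_S = 1.94 − 1.5·I_D.
Substituting gives 2.7·I_D² − 2.21·I_D + 0.135 = 0, with roots I_D = 0.0667 or 0.752 mA.
The root I_D = 0.752 mA gives V_GS = 0.809 V ≤ V_t, so take I_D = 0.0667 mA.
Then V_GS = 1.84 V and V_DS = V_DD − I_D(R_D+R_S) = 18 − 0.0667×3.3 = 17.8 V.
Saturation requires V_DS ≥ V_GS − V_t = 0.236 V; 17.8 ≥ 0.236 ✓.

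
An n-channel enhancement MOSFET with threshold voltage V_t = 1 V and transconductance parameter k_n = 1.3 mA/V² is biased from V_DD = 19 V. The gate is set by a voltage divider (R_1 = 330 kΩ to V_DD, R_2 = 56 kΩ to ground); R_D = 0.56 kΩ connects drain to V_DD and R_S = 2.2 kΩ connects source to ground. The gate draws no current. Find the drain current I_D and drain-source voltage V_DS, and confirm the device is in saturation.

V_G = V_DD·R_2/(R_1+R_2) = 19×56/386 = 2.76 V.
Assume saturation: I_D = (k_n/2)(V_GS − V_t)² with V_GS = V_G − I_D·R_S = 2.76 − 2.2·I_D.
Substituting gives 3.15·I_D² − 6.02·I_D + 2.01 = 0, with roots I_D = 0.429 or 1.49 mA.
The root I_D = 1.49 mA gives V_GS = -0.512 V ≤ V_t, so take I_D = 0.429 mA.
Then V_GS = 1.81 V and V_DS = V_DD − I_D(R_D+R_S) = 19 − 0.429×2.76 = 17.8 V.
Saturation requires V_DS ≥ V_GS − V_t = 0.812 V; 17.8 ≥ 0.812 ✓.

I_D ≈ 0.43 mA, V_DS ≈ 18 V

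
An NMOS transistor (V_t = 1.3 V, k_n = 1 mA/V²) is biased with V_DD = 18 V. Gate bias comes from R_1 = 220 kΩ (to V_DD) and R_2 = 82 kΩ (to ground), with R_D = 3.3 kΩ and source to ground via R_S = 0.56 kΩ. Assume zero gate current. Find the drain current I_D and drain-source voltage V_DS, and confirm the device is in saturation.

V_G = V_DD·R_2/(R_1+R_2) = 18×82/302 = 4.89 V.
Assume saturation: I_D = (k_n/2)(V_GS − V_t)² with V_GS = V_G − I_D·R_S = 4.89 − 0.56·I_D.
Substituting gives 0.157·I_D² − 3.01·I_D + 6.43 = 0, with roots I_D = 2.45 or 16.7 mA.
The root I_D = 16.7 mA gives V_GS = -4.49 V ≤ V_t, so take I_D = 2.45 mA.
Then V_GS = 3.51 V and V_DS = V_DD − I_D(R_D+R_S) = 18 − 2.45×3.86 = 8.54 V.
Saturation requires V_DS ≥ V_GS − V_t = 2.21 V; 8.54 ≥ 2.21 ✓.

I_D ≈ 2.5 mA, V_DS ≈ 8.5 V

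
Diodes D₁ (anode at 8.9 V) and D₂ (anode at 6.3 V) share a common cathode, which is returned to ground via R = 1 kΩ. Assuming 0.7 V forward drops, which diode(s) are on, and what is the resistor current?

Only D₁ conducts; I_R ≈ 8.2 mA

Assume both conduct. Then node N would need to be at both 8.9−0.7 = 8.2 V and 6.3−0.7 = 5.6 V, which is impossible.
Assume only D₁ conducts: V_N = 8.9 − 0.7 = 8.2 V, so I_R = 8.2/1 = 8.2 mA.
Check D₂: its anode-to-cathode voltage is 6.3 − 8.2 = -1.9 V < 0.7 V, so it is off. The assumption is consistent.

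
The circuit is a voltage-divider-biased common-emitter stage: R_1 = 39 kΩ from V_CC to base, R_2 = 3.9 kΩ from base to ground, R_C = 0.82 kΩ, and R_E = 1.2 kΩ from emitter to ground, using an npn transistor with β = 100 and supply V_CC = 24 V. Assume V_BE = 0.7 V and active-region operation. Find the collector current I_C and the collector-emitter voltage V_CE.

Thevenize the base divider: V_Th = V_CC·R_2/(R_1+R_2) = 24×3.9/42.9 = 2.18 V, R_Th = R_1‖R_2 = 3.55 kΩ.
Base-emitter loop: V_Th = I_B·R_Th + V_BE + (β+1)I_B·R_E, so I_B = (2.18 − 0.7) / (3.55 + 101×1.2) = 0.0119 mA.
I_C = β·I_B = 100×0.0119 = 1.19 mA, and I_E = (β+1)I_B = 1.2 mA.
V_CE = V_CC − I_C·R_C − I_E·R_E = 24 − 1.19×0.82 − 1.2×1.2 = 21.6 V.
V_CE = 21.6 V > 0.2 V confirms active-region operation.

I_C ≈ 1.2 mA, V_CE ≈ 22 V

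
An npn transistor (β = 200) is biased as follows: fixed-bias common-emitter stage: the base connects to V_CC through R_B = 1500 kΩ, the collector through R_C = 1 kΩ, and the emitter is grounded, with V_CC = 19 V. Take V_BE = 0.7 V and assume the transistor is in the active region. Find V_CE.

Base loop: V_CC = I_B·R_B + V_BE, so I_B = (19 − 0.7)/1500 kΩ = 0.0122 mA.
In the active region I_C = β·I_B = 200 × 0.0122 = 2.44 mA.
Collector loop: V_CE = V_CC − I_C·R_C = 19 − 2.44×1 = 16.6 V.
Since V_CE = 16.6 V > V_CE(sat) ≈ 0.2 V, the transistor is in the active region as assumed.

V_CE ≈ 17 V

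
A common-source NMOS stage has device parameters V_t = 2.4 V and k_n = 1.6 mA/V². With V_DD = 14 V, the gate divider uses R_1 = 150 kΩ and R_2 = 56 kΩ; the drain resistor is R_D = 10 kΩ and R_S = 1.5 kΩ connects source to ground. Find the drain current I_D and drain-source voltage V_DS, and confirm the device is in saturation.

V_G = V_DD·R_2/(R_1+R_2) = 14×56/206 = 3.81 V.
Assume saturation: I_D = (k_n/2)(V_GS − V_t)² with V_GS = V_G − I_D·R_S = 3.81 − 1.5·I_D.
Substituting gives 1.8·I_D² − 4.37·I_D + 1.58 = 0, with roots I_D = 0.442 or 1.99 mA.
The root I_D = 1.99 mA gives V_GS = 0.824 V ≤ V_t, so take I_D = 0.442 mA.
Then V_GS = 3.14 V and V_DS = V_DD − I_D(R_D+R_S) = 14 − 0.442×11.5 = 8.92 V.
Saturation requires V_DS ≥ V_GS − V_t = 0.743 V; 8.92 ≥ 0.743 ✓.

I_D ≈ 0.44 mA, V_DS ≈ 8.9 V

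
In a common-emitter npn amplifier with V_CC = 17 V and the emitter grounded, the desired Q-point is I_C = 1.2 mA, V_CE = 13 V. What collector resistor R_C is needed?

R_C ≈ 3.3 kΩ

Collector loop: V_CC = I_C·R_C + V_CE.
R_C = (V_CC − V_CE)/I_C = (17 − 13)/1.2 = 3.33 kΩ.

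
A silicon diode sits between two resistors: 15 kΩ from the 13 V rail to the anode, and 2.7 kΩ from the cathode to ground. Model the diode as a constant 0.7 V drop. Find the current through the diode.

The two resistors are in series with the diode, so KVL gives 13 = I·15 + 0.7 + I·2.7.
I = (13 − 0.7) / (15 + 2.7) kΩ = 12.3 / 17.7 = 0.695 mA.

I ≈ 0.69 mA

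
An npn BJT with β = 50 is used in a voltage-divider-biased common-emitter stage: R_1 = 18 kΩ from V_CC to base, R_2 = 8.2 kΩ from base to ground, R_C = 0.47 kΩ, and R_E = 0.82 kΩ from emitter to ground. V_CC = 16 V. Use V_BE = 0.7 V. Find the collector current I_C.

I_C ≈ 4.5 mA

Thevenize the base divider: V_Th = V_CC·R_2/(R_1+R_2) = 16×8.2/26.2 = 5.01 V, R_Th = R_1‖R_2 = 5.63 kΩ.
Base-emitter loop: V_Th = I_B·R_Th + V_BE + (β+1)I_B·R_E, so I_B = (5.01 − 0.7) / (5.63 + 51×0.82) = 0.0908 mA.
I_C = β·I_B = 50×0.0908 = 4.54 mA, and I_E = (β+1)I_B = 4.63 mA.
V_CE = V_CC − I_C·R_C − I_E·R_E = 16 − 4.54×0.47 − 4.63×0.82 = 10.1 V.
V_CE = 10.1 V > 0.2 V confirms active-region operation.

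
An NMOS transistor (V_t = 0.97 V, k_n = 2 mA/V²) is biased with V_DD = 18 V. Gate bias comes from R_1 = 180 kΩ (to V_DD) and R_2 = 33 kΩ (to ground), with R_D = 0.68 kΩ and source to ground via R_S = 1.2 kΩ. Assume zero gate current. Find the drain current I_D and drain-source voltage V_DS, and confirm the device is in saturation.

I_D ≈ 0.78 mA, V_DS ≈ 17 V

V_G = V_DD·R_2/(R_1+R_2) = 18×33/213 = 2.79 V.
Assume saturation: I_D = (k_n/2)(V_GS − V_t)² with V_GS = V_G − I_D·R_S = 2.79 − 1.2·I_D.
Substituting gives 1.44·I_D² − 5.36·I_D + 3.31 = 0, with roots I_D = 0.78 or 2.95 mA.
The root I_D = 2.95 mA gives V_GS = -0.746 V ≤ V_t, so take I_D = 0.78 mA.
Then V_GS = 1.85 V and V_DS = V_DD − I_D(R_D+R_S) = 18 − 0.78×1.88 = 16.5 V.
Saturation requires V_DS ≥ V_GS − V_t = 0.883 V; 16.5 ≥ 0.883 ✓.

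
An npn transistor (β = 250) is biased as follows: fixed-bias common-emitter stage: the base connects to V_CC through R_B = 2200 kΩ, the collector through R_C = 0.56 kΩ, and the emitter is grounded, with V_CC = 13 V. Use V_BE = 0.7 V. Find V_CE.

Base loop: V_CC = I_B·R_B + V_BE, so I_B = (13 − 0.7)/2200 kΩ = 0.00559 mA.
In the active region I_C = β·I_B = 250 × 0.00559 = 1.4 mA.
Collector loop: V_CE = V_CC − I_C·R_C = 13 − 1.4×0.56 = 12.2 V.
Since V_CE = 12.2 V > V_CE(sat) ≈ 0.2 V, the transistor is in the active region as assumed.

V_CE ≈ 12 V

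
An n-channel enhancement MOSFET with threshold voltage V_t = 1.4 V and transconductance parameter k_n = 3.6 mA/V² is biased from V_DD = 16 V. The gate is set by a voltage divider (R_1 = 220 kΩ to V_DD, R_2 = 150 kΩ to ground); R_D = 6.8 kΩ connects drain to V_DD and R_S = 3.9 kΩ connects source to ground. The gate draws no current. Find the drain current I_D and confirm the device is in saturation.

I_D ≈ 1.1 mA

V_G = V_DD·R_2/(R_1+R_2) = 16×150/370 = 6.49 V.
Assume saturation: I_D = (k_n/2)(V_GS − V_t)² with V_GS = V_G − I_D·R_S = 6.49 − 3.9·I_D.
Substituting gives 27.4·I_D² − 72.4·I_D + 46.6 = 0, with roots I_D = 1.1 or 1.54 mA.
The root I_D = 1.54 mA gives V_GS = 0.475 V ≤ V_t, so take I_D = 1.1 mA.
Then V_GS = 2.18 V and V_DS = V_DD − I_D(R_D+R_S) = 16 − 1.1×10.7 = 4.19 V.
Saturation requires V_DS ≥ V_GS − V_t = 0.783 V; 4.19 ≥ 0.783 ✓.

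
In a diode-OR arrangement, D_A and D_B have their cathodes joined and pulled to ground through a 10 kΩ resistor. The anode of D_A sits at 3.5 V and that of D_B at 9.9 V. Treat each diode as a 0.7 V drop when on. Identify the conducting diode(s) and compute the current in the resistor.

Assume both conduct. Then node N would need to be at both 3.5−0.7 = 2.8 V and 9.9−0.7 = 9.2 V, which is impossible.
Assume only D_B conducts: V_N = 9.9 − 0.7 = 9.2 V, so I_R = 9.2/10 = 0.92 mA.
Check D_A: its anode-to-cathode voltage is 3.5 − 9.2 = -5.7 V < 0.7 V, so it is off. The assumption is consistent.

Only D_B conducts; I_R ≈ 0.92 mA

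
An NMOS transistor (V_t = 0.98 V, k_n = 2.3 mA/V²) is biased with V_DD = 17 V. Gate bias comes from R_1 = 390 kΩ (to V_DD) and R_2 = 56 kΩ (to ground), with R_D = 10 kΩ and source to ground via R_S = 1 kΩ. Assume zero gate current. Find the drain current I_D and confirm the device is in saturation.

V_G = V_DD·R_2/(R_1+R_2) = 17×56/446 = 2.13 V.
Assume saturation: I_D = (k_n/2)(V_GS − V_t)² with V_GS = V_G − I_D·R_S = 2.13 − 1·I_D.
Substituting gives 1.15·I_D² − 3.66·I_D + 1.53 = 0, with roots I_D = 0.497 or 2.68 mA.
The root I_D = 2.68 mA gives V_GS = -0.547 V ≤ V_t, so take I_D = 0.497 mA.
Then V_GS = 1.64 V and V_DS = V_DD − I_D(R_D+R_S) = 17 − 0.497×11 = 11.5 V.
Saturation requires V_DS ≥ V_GS − V_t = 0.657 V; 11.5 ≥ 0.657 ✓.

I_D ≈ 0.5 mA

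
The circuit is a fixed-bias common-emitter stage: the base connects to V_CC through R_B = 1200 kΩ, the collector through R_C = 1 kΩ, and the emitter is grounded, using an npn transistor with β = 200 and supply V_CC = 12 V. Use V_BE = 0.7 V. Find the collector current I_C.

Base loop: V_CC = I_B·R_B + V_BE, so I_B = (12 − 0.7)/1200 kΩ = 0.00942 mA.
In the active region I_C = β·I_B = 200 × 0.00942 = 1.88 mA.
Collector loop: V_CE = V_CC − I_C·R_C = 12 − 1.88×1 = 10.1 V.
Since V_CE = 10.1 V > V_CE(sat) ≈ 0.2 V, the transistor is in the active region as assumed.

I_C ≈ 1.9 mA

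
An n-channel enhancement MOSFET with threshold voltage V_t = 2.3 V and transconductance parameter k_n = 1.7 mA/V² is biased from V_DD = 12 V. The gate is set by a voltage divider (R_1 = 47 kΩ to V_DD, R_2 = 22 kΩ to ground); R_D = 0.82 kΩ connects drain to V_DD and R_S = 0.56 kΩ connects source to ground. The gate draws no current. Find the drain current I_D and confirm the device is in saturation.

V_G = V_DD·R_2/(R_1+R_2) = 12×22/69 = 3.83 V.
Assume saturation: I_D = (k_n/2)(V_GS − V_t)² with V_GS = V_G − I_D·R_S = 3.83 − 0.56·I_D.
Substituting gives 0.267·I_D² − 2.45·I_D + 1.98 = 0, with roots I_D = 0.894 or 8.31 mA.
The root I_D = 8.31 mA gives V_GS = -0.826 V ≤ V_t, so take I_D = 0.894 mA.
Then V_GS = 3.33 V and V_DS = V_DD − I_D(R_D+R_S) = 12 − 0.894×1.38 = 10.8 V.
Saturation requires V_DS ≥ V_GS − V_t = 1.03 V; 10.8 ≥ 1.03 ✓.

I_D ≈ 0.89 mA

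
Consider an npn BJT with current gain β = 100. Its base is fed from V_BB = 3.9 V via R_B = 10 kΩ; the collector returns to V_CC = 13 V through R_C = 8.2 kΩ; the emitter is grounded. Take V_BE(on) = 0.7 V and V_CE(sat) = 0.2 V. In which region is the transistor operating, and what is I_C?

Assume active: I_B = (3.9 − 0.7)/10 = 0.32 mA, giving I_C = β·I_B = 32 mA.
But then V_CE = 13 − 32×8.2 = -249 V < V_CE(sat) = 0.2 V — impossible in the active region.
So the transistor is saturated. With V_CE = 0.2 V, I_C = (V_CC − 0.2)/R_C = 12.8/8.2 = 1.56 mA.
Check: β·I_B = 32 mA > I_C = 1.56 mA, confirming saturation.

saturation; I_C ≈ 1.6 mA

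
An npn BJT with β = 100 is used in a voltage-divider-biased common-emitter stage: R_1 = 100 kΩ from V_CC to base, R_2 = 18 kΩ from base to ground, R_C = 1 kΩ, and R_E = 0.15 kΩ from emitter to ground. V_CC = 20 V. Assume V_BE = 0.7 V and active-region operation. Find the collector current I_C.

Thevenize the base divider: V_Th = V_CC·R_2/(R_1+R_2) = 20×18/118 = 3.05 V, R_Th = R_1‖R_2 = 15.3 kΩ.
Base-emitter loop: V_Th = I_B·R_Th + V_BE + (β+1)I_B·R_E, so I_B = (3.05 − 0.7) / (15.3 + 101×0.15) = 0.0773 mA.
I_C = β·I_B = 100×0.0773 = 7.73 mA, and I_E = (β+1)I_B = 7.81 mA.
V_CE = V_CC − I_C·R_C − I_E·R_E = 20 − 7.73×1 − 7.81×0.15 = 11.1 V.
V_CE = 11.1 V > 0.2 V confirms active-region operation.

I_C ≈ 7.7 mA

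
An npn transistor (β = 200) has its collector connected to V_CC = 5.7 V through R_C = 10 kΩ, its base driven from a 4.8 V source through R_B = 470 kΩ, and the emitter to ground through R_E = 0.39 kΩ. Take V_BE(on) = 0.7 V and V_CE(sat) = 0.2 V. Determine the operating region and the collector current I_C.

saturation; I_C ≈ 0.53 mA

Assume active: I_B = (4.8 − 0.7)/(470 + 201×0.39) = 0.00748 mA, I_C = β·I_B = 1.5 mA.
Then V_CE = 5.7 − 1.5×10 − 1.5×0.39 = -9.84 V < 0.2 V — the active assumption fails.
Re-solve with V_CE = 0.2 V. KCL at the emitter: V_E/R_E = (V_BB−0.7−V_E)/R_B + (V_CC−0.2−V_E)/R_C, giving V_E = 0.21 V.
I_C = (V_CC − 0.2 − V_E)/R_C = (5.5 − 0.21)/10 = 0.529 mA.
Check: I_B = (4.1 − 0.21)/470 = 0.00828 mA, and β·I_B = 1.66 mA > I_C, confirming saturation.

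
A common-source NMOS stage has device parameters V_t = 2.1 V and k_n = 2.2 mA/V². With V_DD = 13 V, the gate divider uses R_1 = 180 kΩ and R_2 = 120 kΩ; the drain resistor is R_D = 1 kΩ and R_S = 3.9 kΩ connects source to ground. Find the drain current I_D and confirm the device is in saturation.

V_G = V_DD·R_2/(R_1+R_2) = 13×120/300 = 5.2 V.
Assume saturation: I_D = (k_n/2)(V_GS − V_t)² with V_GS = V_G − I_D·R_S = 5.2 − 3.9·I_D.
Substituting gives 16.7·I_D² − 27.6·I_D + 10.6 = 0, with roots I_D = 0.605 or 1.04 mA.
The root I_D = 1.04 mA gives V_GS = 1.13 V ≤ V_t, so take I_D = 0.605 mA.
Then V_GS = 2.84 V and V_DS = V_DD − I_D(R_D+R_S) = 13 − 0.605×4.9 = 10 V.
Saturation requires V_DS ≥ V_GS − V_t = 0.741 V; 10 ≥ 0.741 ✓.

I_D ≈ 0.6 mA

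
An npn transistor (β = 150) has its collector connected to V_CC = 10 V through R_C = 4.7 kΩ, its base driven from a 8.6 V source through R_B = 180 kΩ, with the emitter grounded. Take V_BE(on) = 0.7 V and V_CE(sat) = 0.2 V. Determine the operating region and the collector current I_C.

saturation; I_C ≈ 2.1 mA

Assume active: I_B = (8.6 − 0.7)/180 = 0.0439 mA, giving I_C = β·I_B = 6.58 mA.
But then V_CE = 10 − 6.58×4.7 = -20.9 V < V_CE(sat) = 0.2 V — impossible in the active region.
So the transistor is saturated. With V_CE = 0.2 V, I_C = (V_CC − 0.2)/R_C = 9.8/4.7 = 2.09 mA.
Check: β·I_B = 6.58 mA > I_C = 2.09 mA, confirming saturation.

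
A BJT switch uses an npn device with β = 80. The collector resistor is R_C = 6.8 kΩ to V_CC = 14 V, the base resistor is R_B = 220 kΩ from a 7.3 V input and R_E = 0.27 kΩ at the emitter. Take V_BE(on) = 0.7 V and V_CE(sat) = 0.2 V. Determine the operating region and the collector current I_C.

saturation; I_C ≈ 2 mA

Assume active: I_B = (7.3 − 0.7)/(220 + 81×0.27) = 0.0273 mA, I_C = β·I_B = 2.18 mA.
Then V_CE = 14 − 2.18×6.8 − 2.21×0.27 = -1.44 V < 0.2 V — the active assumption fails.
Re-solve with V_CE = 0.2 V. KCL at the emitter: V_E/R_E = (V_BB−0.7−V_E)/R_B + (V_CC−0.2−V_E)/R_C, giving V_E = 0.534 V.
I_C = (V_CC − 0.2 − V_E)/R_C = (13.8 − 0.534)/6.8 = 1.95 mA.
Check: I_B = (6.6 − 0.534)/220 = 0.0276 mA, and β·I_B = 2.21 mA > I_C, confirming saturation.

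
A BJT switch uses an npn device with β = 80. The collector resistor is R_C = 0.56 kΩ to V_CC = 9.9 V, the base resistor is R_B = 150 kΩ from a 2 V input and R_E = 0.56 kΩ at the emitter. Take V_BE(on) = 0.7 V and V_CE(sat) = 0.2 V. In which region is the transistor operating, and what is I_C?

active; I_C ≈ 0.53 mA

Assume active. Base-emitter loop: I_B = (V_BB − V_BE)/(R_B + (β+1)R_E) = (2 − 0.7)/(150 + 81×0.56) = 0.00665 mA.
I_C = β·I_B = 80×0.00665 = 0.532 mA.
V_CE = V_CC − I_C·R_C − I_E·R_E = 9.9 − 0.532×0.56 − 0.539×0.56 = 9.3 V > V_CE(sat), so the active-region assumption holds.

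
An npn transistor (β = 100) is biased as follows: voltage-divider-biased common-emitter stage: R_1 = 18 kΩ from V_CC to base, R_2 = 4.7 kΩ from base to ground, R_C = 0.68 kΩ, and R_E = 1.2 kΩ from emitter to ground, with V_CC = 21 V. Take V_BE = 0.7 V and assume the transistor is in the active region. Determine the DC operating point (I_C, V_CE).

Thevenize the base divider: V_Th = V_CC·R_2/(R_1+R_2) = 21×4.7/22.7 = 4.35 V, R_Th = R_1‖R_2 = 3.73 kΩ.
Base-emitter loop: V_Th = I_B·R_Th + V_BE + (β+1)I_B·R_E, so I_B = (4.35 − 0.7) / (3.73 + 101×1.2) = 0.0292 mA.
I_C = β·I_B = 100×0.0292 = 2.92 mA, and I_E = (β+1)I_B = 2.95 mA.
V_CE = V_CC − I_C·R_C − I_E·R_E = 21 − 2.92×0.68 − 2.95×1.2 = 15.5 V.
V_CE = 15.5 V > 0.2 V confirms active-region operation.

I_C ≈ 2.9 mA, V_CE ≈ 15 V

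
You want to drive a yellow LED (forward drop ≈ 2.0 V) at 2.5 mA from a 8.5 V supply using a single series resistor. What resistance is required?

The resistor drops V_S − V_D = 8.5 − 2.0 = 6.5 V at 2.5 mA.
R = 6.5 V / 2.5 mA = 2.6 kΩ.

R ≈ 2.6 kΩ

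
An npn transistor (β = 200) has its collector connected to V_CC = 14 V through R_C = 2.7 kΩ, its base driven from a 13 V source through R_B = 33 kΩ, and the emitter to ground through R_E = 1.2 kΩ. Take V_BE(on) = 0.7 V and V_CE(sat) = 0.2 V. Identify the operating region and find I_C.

saturation; I_C ≈ 3.5 mA

Assume active: I_B = (13 − 0.7)/(33 + 201×1.2) = 0.0449 mA, I_C = β·I_B = 8.97 mA.
Then V_CE = 14 − 8.97×2.7 − 9.02×1.2 = -21 V < 0.2 V — the active assumption fails.
Re-solve with V_CE = 0.2 V. KCL at the emitter: V_E/R_E = (V_BB−0.7−V_E)/R_B + (V_CC−0.2−V_E)/R_C, giving V_E = 4.44 V.
I_C = (V_CC − 0.2 − V_E)/R_C = (13.8 − 4.44)/2.7 = 3.47 mA.
Check: I_B = (12.3 − 4.44)/33 = 0.238 mA, and β·I_B = 47.6 mA > I_C, confirming saturation.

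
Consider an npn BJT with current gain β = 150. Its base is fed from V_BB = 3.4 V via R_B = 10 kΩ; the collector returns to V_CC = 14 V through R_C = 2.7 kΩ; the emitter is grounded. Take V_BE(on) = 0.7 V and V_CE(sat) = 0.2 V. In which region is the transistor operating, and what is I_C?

Assume active: I_B = (3.4 − 0.7)/10 = 0.27 mA, giving I_C = β·I_B = 40.5 mA.
But then V_CE = 14 − 40.5×2.7 = -95.4 V < V_CE(sat) = 0.2 V — impossible in the active region.
So the transistor is saturated. With V_CE = 0.2 V, I_C = (V_CC − 0.2)/R_C = 13.8/2.7 = 5.11 mA.
Check: β·I_B = 40.5 mA > I_C = 5.11 mA, confirming saturation.

saturation; I_C ≈ 5.1 mA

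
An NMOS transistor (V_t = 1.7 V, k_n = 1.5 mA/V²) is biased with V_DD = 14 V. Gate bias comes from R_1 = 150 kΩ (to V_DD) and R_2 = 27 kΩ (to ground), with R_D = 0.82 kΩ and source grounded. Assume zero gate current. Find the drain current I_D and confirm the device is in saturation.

I_D ≈ 0.14 mA

V_G = V_DD·R_2/(R_1+R_2) = 14×27/177 = 2.14 V. With the source grounded, V_GS = V_G = 2.14 V.
Assume saturation: I_D = (k_n/2)(V_GS − V_t)² = (1.5/2)×(2.14 − 1.7)² = 0.75×0.436² = 0.142 mA.
V_DS = V_DD − I_D·R_D = 14 − 0.142×0.82 = 13.9 V.
Saturation requires V_DS ≥ V_GS − V_t = 0.436 V; 13.9 ≥ 0.436 ✓.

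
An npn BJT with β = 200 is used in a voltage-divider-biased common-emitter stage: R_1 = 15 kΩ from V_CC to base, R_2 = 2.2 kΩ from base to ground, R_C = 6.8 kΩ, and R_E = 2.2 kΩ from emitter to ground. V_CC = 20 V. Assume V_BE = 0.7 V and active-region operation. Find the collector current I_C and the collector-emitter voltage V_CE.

I_C ≈ 0.84 mA, V_CE ≈ 12 V

Thevenize the base divider: V_Th = V_CC·R_2/(R_1+R_2) = 20×2.2/17.2 = 2.56 V, R_Th = R_1‖R_2 = 1.92 kΩ.
Base-emitter loop: V_Th = I_B·R_Th + V_BE + (β+1)I_B·R_E, so I_B = (2.56 − 0.7) / (1.92 + 201×2.2) = 0.00418 mA.
I_C = β·I_B = 200×0.00418 = 0.837 mA, and I_E = (β+1)I_B = 0.841 mA.
V_CE = V_CC − I_C·R_C − I_E·R_E = 20 − 0.837×6.8 − 0.841×2.2 = 12.5 V.
V_CE = 12.5 V > 0.2 V confirms active-region operation.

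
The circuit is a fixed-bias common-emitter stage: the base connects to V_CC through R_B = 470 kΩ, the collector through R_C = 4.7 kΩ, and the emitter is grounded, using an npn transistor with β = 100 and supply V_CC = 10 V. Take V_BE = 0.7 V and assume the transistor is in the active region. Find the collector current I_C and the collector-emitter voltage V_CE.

Base loop: V_CC = I_B·R_B + V_BE, so I_B = (10 − 0.7)/470 kΩ = 0.0198 mA.
In the active region I_C = β·I_B = 100 × 0.0198 = 1.98 mA.
Collector loop: V_CE = V_CC − I_C·R_C = 10 − 1.98×4.7 = 0.7 V.
Since V_CE = 0.7 V > V_CE(sat) ≈ 0.2 V, the transistor is in the active region as assumed.

I_C ≈ 2 mA, V_CE ≈ 0.7 V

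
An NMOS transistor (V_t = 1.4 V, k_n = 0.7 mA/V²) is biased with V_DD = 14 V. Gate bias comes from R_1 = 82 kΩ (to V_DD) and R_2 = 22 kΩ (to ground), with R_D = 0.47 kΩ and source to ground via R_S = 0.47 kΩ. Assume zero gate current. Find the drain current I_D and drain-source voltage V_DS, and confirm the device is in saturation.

V_G = V_DD·R_2/(R_1+R_2) = 14×22/104 = 2.96 V.
Assume saturation: I_D = (k_n/2)(V_GS − V_t)² with V_GS = V_G − I_D·R_S = 2.96 − 0.47·I_D.
Substituting gives 0.0773·I_D² − 1.51·I_D + 0.853 = 0, with roots I_D = 0.581 or 19 mA.
The root I_D = 19 mA gives V_GS = -5.97 V ≤ V_t, so take I_D = 0.581 mA.
Then V_GS = 2.69 V and V_DS = V_DD − I_D(R_D+R_S) = 14 − 0.581×0.94 = 13.5 V.
Saturation requires V_DS ≥ V_GS − V_t = 1.29 V; 13.5 ≥ 1.29 ✓.

I_D ≈ 0.58 mA, V_DS ≈ 13 V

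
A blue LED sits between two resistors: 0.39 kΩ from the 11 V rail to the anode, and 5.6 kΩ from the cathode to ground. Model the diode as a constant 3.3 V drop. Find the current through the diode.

The two resistors are in series with the diode, so KVL gives 11 = I·0.39 + 3.3 + I·5.6.
I = (11 − 3.3) / (0.39 + 5.6) kΩ = 7.7 / 5.99 = 1.29 mA.

I ≈ 1.3 mA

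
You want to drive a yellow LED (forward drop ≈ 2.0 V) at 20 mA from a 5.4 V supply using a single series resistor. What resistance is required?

R ≈ 0.17 kΩ

The resistor drops V_S − V_D = 5.4 − 2.0 = 3.4 V at 20 mA.
R = 3.4 V / 20 mA = 0.17 kΩ.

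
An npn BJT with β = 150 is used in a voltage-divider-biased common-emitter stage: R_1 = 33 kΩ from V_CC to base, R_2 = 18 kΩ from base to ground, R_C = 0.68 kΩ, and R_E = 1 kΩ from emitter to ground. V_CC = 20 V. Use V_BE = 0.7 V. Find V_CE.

Thevenize the base divider: V_Th = V_CC·R_2/(R_1+R_2) = 20×18/51 = 7.06 V, R_Th = R_1‖R_2 = 11.6 kΩ.
Base-emitter loop: V_Th = I_B·R_Th + V_BE + (β+1)I_B·R_E, so I_B = (7.06 − 0.7) / (11.6 + 151×1) = 0.0391 mA.
I_C = β·I_B = 150×0.0391 = 5.86 mA, and I_E = (β+1)I_B = 5.9 mA.
V_CE = V_CC − I_C·R_C − I_E·R_E = 20 − 5.86×0.68 − 5.9×1 = 10.1 V.
V_CE = 10.1 V > 0.2 V confirms active-region operation.

V_CE ≈ 10 V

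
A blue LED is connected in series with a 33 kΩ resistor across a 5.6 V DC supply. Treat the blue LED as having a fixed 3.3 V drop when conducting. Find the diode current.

I ≈ 0.07 mA

KVL around the loop: 5.6 = V_D + I·R = 3.3 + I × 33 kΩ.
So I = (5.6 − 3.3) / 33 kΩ = 2.3 / 33 = 0.0697 mA.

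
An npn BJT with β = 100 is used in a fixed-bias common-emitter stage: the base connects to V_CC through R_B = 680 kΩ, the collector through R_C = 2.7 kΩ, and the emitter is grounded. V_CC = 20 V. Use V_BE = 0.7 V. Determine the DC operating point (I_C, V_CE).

Base loop: V_CC = I_B·R_B + V_BE, so I_B = (20 − 0.7)/680 kΩ = 0.0284 mA.
In the active region I_C = β·I_B = 100 × 0.0284 = 2.84 mA.
Collector loop: V_CE = V_CC − I_C·R_C = 20 − 2.84×2.7 = 12.3 V.
Since V_CE = 12.3 V > V_CE(sat) ≈ 0.2 V, the transistor is in the active region as assumed.

I_C ≈ 2.8 mA, V_CE ≈ 12 V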